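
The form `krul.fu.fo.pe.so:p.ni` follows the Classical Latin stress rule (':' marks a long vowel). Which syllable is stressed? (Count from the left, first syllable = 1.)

Classical Latin: stress the penult if heavy (long vowel or closed), else the antepenult.
Weights: 4 pe L, 5 so:p H, 6 ni L.
The penult (syllable 5, so:p) is heavy, so it takes stress.
Stress on syllable 5: krul.fu.fo.pe.ˈso:p.ni.

5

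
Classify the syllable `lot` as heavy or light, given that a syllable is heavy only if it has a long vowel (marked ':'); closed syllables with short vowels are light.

`lot`: short vowel, closed (coda /t/). Short vowel → light.

light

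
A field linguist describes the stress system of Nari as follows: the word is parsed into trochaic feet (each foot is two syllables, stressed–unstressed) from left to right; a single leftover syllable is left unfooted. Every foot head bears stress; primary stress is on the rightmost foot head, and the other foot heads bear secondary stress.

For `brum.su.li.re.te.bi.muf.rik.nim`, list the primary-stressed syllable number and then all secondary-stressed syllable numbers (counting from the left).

Parse left to right into trochaic (ˈσσ) feet: (ˈbrum.su) (ˈli.re) (ˈte.bi) (ˈmuf.rik) nim. Syllable 9 is left unfooted.
Foot heads (stressed positions): 1, 3, 5, 7.
End Rule Rightmost: primary stress on the rightmost head = syllable 7.
Secondary stress on 1, 3, 5: ˌbrum.su.ˌli.re.ˌte.bi.ˈmuf.rik.nim.

primary 7, secondary 1, 3, 5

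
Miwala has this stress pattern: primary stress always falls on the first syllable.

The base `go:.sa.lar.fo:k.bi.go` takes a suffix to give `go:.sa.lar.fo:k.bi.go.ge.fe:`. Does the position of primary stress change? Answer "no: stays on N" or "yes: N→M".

Base `go:.sa.lar.fo:k.bi.go` (6 syllables):
  The word has 6 syllables; the first syllable is syllable 1 (go:).
  → primary stress on syllable 1.
Suffixed `go:.sa.lar.fo:k.bi.go.ge.fe:` (8 syllables):
  The word has 8 syllables; the first syllable is syllable 1 (go:).
  → primary stress on syllable 1.

no: stays on 1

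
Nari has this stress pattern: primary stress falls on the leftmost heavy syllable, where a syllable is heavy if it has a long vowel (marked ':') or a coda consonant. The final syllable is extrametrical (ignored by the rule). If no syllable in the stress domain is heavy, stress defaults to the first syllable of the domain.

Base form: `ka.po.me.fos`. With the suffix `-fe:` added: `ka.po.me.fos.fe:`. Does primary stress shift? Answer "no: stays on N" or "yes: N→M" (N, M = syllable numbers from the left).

yes: 1→4

Base `ka.po.me.fos` (4 syllables):
  The final syllable (4, fos) is extrametrical; the stress domain is syllables 1–3.
  Weights: 1 ka L, 2 po L, 3 me L.
  No heavy syllable in the domain; default to the first syllable of the domain = syllable 1.
  → primary stress on syllable 1.
Suffixed `ka.po.me.fos.fe:` (5 syllables):
  The final syllable (5, fe:) is extrametrical; the stress domain is syllables 1–4.
  Weights: 1 ka L, 2 po L, 3 me L, 4 fos H.
  Heavy syllables in the domain: 4. The leftmost is syllable 4 (fos).
  → primary stress on syllable 4.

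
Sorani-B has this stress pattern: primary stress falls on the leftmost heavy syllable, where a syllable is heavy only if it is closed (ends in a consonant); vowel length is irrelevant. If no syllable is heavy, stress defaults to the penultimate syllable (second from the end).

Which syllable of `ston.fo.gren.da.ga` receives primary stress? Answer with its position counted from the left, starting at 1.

1

Weights: 1 ston H, 2 fo L, 3 gren H, 4 da L, 5 ga L.
Heavy syllables in the domain: 1, 3. The leftmost is syllable 1 (ston).
Primary stress: syllable 1 → ˈston.fo.gren.da.ga.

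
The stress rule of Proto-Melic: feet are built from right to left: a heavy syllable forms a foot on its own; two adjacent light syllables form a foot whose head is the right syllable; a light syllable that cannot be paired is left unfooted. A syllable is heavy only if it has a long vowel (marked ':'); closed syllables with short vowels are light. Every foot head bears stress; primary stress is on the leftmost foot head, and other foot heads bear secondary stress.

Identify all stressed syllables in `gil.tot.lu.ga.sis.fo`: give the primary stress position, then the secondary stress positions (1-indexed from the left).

Weights: 1 gil L, 2 tot L, 3 lu L, 4 ga L, 5 sis L, 6 fo L.
Parse right to left (heavy = foot alone; LL = one foot; stranded L unfooted): (gil.ˈtot) (lu.ˈga) (sis.ˈfo).
Foot heads: 2, 4, 6.
Primary stress on the leftmost head = syllable 2.
Secondary stress on 4, 6: gil.ˈtot.lu.ˌga.sis.ˌfo.

primary 2, secondary 4, 6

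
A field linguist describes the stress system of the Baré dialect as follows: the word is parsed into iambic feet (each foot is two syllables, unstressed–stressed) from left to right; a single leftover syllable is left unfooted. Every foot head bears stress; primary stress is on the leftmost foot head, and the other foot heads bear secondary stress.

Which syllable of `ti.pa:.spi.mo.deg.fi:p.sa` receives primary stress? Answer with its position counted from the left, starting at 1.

Parse left to right into iambic (σˈσ) feet: (ti.ˈpa:) (spi.ˈmo) (deg.ˈfi:p) sa. Syllable 7 is left unfooted.
Foot heads (stressed positions): 2, 4, 6.
End Rule Leftmost: primary stress on the leftmost head = syllable 2.
Primary stress: syllable 2 → ti.ˈpa:.spi.mo.deg.fi:p.sa.

2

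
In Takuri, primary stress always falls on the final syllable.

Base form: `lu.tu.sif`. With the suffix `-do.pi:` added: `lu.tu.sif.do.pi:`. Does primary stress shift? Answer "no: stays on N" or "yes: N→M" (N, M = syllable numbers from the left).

Base `lu.tu.sif` (3 syllables):
  The word has 3 syllables; the final syllable is syllable 3 (sif).
  → primary stress on syllable 3.
Suffixed `lu.tu.sif.do.pi:` (5 syllables):
  The word has 5 syllables; the final syllable is syllable 5 (pi:).
  → primary stress on syllable 5.

yes: 3→5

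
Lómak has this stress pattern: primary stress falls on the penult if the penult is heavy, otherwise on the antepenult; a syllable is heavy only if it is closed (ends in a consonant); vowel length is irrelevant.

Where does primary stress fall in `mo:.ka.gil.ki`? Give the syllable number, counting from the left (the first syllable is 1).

Weights: 2 ka L, 3 gil H, 4 ki L.
The penult (syllable 3, gil) is heavy, so it takes stress.
Primary stress: syllable 3 → mo:.ka.ˈgil.ki.

3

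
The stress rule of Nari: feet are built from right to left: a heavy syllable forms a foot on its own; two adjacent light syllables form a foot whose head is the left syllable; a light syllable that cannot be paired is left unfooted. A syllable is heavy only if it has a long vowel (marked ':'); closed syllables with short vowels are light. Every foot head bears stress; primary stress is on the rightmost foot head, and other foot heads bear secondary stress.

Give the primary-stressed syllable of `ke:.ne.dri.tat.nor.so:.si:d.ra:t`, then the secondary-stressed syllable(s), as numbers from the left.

primary 8, secondary 1, 2, 4, 6, 7

Weights: 1 ke: H, 2 ne L, 3 dri L, 4 tat L, 5 nor L, 6 so: H, 7 si:d H, 8 ra:t H.
Parse right to left (heavy = foot alone; LL = one foot; stranded L unfooted): (ˈke:) (ˈne.dri) (ˈtat.nor) (ˈso:) (ˈsi:d) (ˈra:t).
Foot heads: 1, 2, 4, 6, 7, 8.
Primary stress on the rightmost head = syllable 8.
Secondary stress on 1, 2, 4, 6, 7: ˌke:.ˌne.dri.ˌtat.nor.ˌso:.ˌsi:d.ˈra:t.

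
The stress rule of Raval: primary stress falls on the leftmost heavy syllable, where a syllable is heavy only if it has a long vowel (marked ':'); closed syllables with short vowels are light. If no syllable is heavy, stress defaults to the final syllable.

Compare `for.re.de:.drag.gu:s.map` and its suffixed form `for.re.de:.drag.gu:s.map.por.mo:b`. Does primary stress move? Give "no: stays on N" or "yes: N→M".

Base `for.re.de:.drag.gu:s.map` (6 syllables):
  Weights: 1 for L, 2 re L, 3 de: H, 4 drag L, 5 gu:s H, 6 map L.
  Heavy syllables in the domain: 3, 5. The leftmost is syllable 3 (de:).
  → primary stress on syllable 3.
Suffixed `for.re.de:.drag.gu:s.map.por.mo:b` (8 syllables):
  Weights: 1 for L, 2 re L, 3 de: H, 4 drag L, 5 gu:s H, 6 map L, 7 por L, 8 mo:b H.
  Heavy syllables in the domain: 3, 5, 8. The leftmost is syllable 3 (de:).
  → primary stress on syllable 3.

no: stays on 3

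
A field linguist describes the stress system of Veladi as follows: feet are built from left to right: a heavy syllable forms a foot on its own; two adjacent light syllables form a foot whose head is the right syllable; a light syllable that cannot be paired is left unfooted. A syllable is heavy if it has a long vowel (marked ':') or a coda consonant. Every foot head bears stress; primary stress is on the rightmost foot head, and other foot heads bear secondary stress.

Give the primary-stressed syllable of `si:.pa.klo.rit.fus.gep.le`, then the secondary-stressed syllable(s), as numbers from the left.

primary 6, secondary 1, 3, 4, 5

Weights: 1 si: H, 2 pa L, 3 klo L, 4 rit H, 5 fus H, 6 gep H, 7 le L.
Parse left to right (heavy = foot alone; LL = one foot; stranded L unfooted): (ˈsi:) (pa.ˈklo) (ˈrit) (ˈfus) (ˈgep) le.
Foot heads: 1, 3, 4, 5, 6.
Primary stress on the rightmost head = syllable 6.
Secondary stress on 1, 3, 4, 5: ˌsi:.pa.ˌklo.ˌrit.ˌfus.ˈgep.le.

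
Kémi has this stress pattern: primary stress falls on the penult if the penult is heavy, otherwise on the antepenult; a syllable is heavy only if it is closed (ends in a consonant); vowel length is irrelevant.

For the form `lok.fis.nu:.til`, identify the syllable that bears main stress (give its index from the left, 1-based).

Weights: 2 fis H, 3 nu: L, 4 til H.
The penult (syllable 3, nu:) is light, so stress falls on the antepenult (syllable 2, fis).
Primary stress: syllable 2 → lok.ˈfis.nu:.til.

2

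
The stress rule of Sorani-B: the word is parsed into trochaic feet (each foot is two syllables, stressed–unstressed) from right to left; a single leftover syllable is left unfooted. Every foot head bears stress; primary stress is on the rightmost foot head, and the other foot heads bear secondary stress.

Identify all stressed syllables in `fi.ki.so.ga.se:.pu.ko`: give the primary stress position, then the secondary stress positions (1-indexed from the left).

Parse right to left into trochaic (ˈσσ) feet: fi (ˈki.so) (ˈga.se:) (ˈpu.ko). Syllable 1 is left unfooted.
Foot heads (stressed positions): 2, 4, 6.
End Rule Rightmost: primary stress on the rightmost head = syllable 6.
Secondary stress on 2, 4: fi.ˌki.so.ˌga.se:.ˈpu.ko.

primary 6, secondary 2, 4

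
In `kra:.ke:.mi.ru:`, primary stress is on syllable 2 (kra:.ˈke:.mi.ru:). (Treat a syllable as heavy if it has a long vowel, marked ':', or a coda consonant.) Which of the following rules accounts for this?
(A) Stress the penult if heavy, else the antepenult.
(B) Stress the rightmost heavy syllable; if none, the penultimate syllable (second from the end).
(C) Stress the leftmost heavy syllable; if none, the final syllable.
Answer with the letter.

Rule A → syllable 2 ✓.
Rule B → syllable 4 (observed: 2).
Rule C → syllable 1 (observed: 2).

A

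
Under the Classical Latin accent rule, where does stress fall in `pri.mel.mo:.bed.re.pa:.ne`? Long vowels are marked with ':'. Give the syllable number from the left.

6

Classical Latin: stress the penult if heavy (long vowel or closed), else the antepenult.
Weights: 5 re L, 6 pa: H, 7 ne L.
The penult (syllable 6, pa:) is heavy, so it takes stress.
Stress on syllable 6: pri.mel.mo:.bed.re.ˈpa:.ne.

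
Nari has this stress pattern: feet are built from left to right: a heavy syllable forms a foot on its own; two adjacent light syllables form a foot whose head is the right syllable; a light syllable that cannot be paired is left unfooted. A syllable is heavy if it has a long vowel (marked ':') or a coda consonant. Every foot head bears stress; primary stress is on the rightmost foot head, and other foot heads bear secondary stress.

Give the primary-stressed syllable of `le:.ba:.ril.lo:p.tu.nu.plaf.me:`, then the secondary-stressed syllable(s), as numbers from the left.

primary 8, secondary 1, 2, 3, 4, 6, 7

Weights: 1 le: H, 2 ba: H, 3 ril H, 4 lo:p H, 5 tu L, 6 nu L, 7 plaf H, 8 me: H.
Parse left to right (heavy = foot alone; LL = one foot; stranded L unfooted): (ˈle:) (ˈba:) (ˈril) (ˈlo:p) (tu.ˈnu) (ˈplaf) (ˈme:).
Foot heads: 1, 2, 3, 4, 6, 7, 8.
Primary stress on the rightmost head = syllable 8.
Secondary stress on 1, 2, 3, 4, 6, 7: ˌle:.ˌba:.ˌril.ˌlo:p.tu.ˌnu.ˌplaf.ˈme:.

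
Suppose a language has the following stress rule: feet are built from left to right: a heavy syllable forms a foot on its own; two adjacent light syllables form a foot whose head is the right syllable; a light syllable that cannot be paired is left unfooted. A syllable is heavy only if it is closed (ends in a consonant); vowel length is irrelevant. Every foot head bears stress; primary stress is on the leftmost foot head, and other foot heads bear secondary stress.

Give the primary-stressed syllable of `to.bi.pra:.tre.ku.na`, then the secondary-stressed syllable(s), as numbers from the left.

Weights: 1 to L, 2 bi L, 3 pra: L, 4 tre L, 5 ku L, 6 na L.
Parse left to right (heavy = foot alone; LL = one foot; stranded L unfooted): (to.ˈbi) (pra:.ˈtre) (ku.ˈna).
Foot heads: 2, 4, 6.
Primary stress on the leftmost head = syllable 2.
Secondary stress on 4, 6: to.ˈbi.pra:.ˌtre.ku.ˌna.

primary 2, secondary 4, 6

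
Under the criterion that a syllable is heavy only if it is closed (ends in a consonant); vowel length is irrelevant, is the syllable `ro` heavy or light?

light

`ro`: short vowel, open (no coda). Open (no coda) → light.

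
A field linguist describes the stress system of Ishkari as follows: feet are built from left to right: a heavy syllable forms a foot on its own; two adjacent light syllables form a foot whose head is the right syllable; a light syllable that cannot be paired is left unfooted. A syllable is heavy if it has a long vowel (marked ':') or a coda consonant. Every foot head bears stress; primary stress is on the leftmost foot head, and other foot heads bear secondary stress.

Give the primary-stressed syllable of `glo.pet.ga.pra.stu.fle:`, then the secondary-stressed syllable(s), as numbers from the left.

Weights: 1 glo L, 2 pet H, 3 ga L, 4 pra L, 5 stu L, 6 fle: H.
Parse left to right (heavy = foot alone; LL = one foot; stranded L unfooted): glo (ˈpet) (ga.ˈpra) stu (ˈfle:).
Foot heads: 2, 4, 6.
Primary stress on the leftmost head = syllable 2.
Secondary stress on 4, 6: glo.ˈpet.ga.ˌpra.stu.ˌfle:.

primary 2, secondary 4, 6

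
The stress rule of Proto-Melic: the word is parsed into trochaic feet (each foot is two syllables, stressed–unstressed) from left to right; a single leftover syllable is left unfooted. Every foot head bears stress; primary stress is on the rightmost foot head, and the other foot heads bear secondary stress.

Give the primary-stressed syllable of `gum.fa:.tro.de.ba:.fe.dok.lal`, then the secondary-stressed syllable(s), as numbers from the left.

Parse left to right into trochaic (ˈσσ) feet: (ˈgum.fa:) (ˈtro.de) (ˈba:.fe) (ˈdok.lal).
Foot heads (stressed positions): 1, 3, 5, 7.
End Rule Rightmost: primary stress on the rightmost head = syllable 7.
Secondary stress on 1, 3, 5: ˌgum.fa:.ˌtro.de.ˌba:.fe.ˈdok.lal.

primary 7, secondary 1, 3, 5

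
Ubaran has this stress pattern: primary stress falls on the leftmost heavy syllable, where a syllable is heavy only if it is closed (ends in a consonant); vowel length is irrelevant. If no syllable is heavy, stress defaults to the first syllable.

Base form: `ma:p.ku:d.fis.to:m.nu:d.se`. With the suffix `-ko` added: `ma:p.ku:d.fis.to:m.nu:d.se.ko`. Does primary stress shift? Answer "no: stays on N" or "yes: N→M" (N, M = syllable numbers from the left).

no: stays on 1

Base `ma:p.ku:d.fis.to:m.nu:d.se` (6 syllables):
  Weights: 1 ma:p H, 2 ku:d H, 3 fis H, 4 to:m H, 5 nu:d H, 6 se L.
  Heavy syllables in the domain: 1, 2, 3, 4, 5. The leftmost is syllable 1 (ma:p).
  → primary stress on syllable 1.
Suffixed `ma:p.ku:d.fis.to:m.nu:d.se.ko` (7 syllables):
  Weights: 1 ma:p H, 2 ku:d H, 3 fis H, 4 to:m H, 5 nu:d H, 6 se L, 7 ko L.
  Heavy syllables in the domain: 1, 2, 3, 4, 5. The leftmost is syllable 1 (ma:p).
  → primary stress on syllable 1.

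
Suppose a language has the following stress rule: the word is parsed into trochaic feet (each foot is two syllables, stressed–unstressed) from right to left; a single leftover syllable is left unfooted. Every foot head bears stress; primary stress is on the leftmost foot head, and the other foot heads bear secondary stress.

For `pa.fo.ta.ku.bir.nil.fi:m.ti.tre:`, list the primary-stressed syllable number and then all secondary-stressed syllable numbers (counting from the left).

primary 2, secondary 4, 6, 8

Parse right to left into trochaic (ˈσσ) feet: pa (ˈfo.ta) (ˈku.bir) (ˈnil.fi:m) (ˈti.tre:). Syllable 1 is left unfooted.
Foot heads (stressed positions): 2, 4, 6, 8.
End Rule Leftmost: primary stress on the leftmost head = syllable 2.
Secondary stress on 4, 6, 8: pa.ˈfo.ta.ˌku.bir.ˌnil.fi:m.ˌti.tre:.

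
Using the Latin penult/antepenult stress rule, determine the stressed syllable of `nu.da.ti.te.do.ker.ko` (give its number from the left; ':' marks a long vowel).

6

Classical Latin: stress the penult if heavy (long vowel or closed), else the antepenult.
Weights: 5 do L, 6 ker H, 7 ko L.
The penult (syllable 6, ker) is heavy, so it takes stress.
Stress on syllable 6: nu.da.ti.te.do.ˈker.ko.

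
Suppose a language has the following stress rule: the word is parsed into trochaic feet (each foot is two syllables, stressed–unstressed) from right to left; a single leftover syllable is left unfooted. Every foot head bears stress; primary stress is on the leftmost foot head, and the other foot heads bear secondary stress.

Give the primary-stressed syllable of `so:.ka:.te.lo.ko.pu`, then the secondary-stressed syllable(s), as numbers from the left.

primary 1, secondary 3, 5

Parse right to left into trochaic (ˈσσ) feet: (ˈso:.ka:) (ˈte.lo) (ˈko.pu).
Foot heads (stressed positions): 1, 3, 5.
End Rule Leftmost: primary stress on the leftmost head = syllable 1.
Secondary stress on 3, 5: ˈso:.ka:.ˌte.lo.ˌko.pu.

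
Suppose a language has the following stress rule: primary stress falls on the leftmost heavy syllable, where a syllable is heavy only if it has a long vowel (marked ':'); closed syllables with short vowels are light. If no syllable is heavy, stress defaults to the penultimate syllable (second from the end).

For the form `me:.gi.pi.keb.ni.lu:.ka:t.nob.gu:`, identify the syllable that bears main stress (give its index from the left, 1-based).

1

Weights: 1 me: H, 2 gi L, 3 pi L, 4 keb L, 5 ni L, 6 lu: H, 7 ka:t H, 8 nob L, 9 gu: H.
Heavy syllables in the domain: 1, 6, 7, 9. The leftmost is syllable 1 (me:).
Primary stress: syllable 1 → ˈme:.gi.pi.keb.ni.lu:.ka:t.nob.gu:.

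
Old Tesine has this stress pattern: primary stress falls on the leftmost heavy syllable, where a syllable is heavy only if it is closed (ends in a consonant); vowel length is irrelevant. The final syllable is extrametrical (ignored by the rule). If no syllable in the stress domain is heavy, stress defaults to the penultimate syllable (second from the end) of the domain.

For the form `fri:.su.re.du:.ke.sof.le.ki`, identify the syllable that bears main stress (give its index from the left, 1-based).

The final syllable (8, ki) is extrametrical; the stress domain is syllables 1–7.
Weights: 1 fri: L, 2 su L, 3 re L, 4 du: L, 5 ke L, 6 sof H, 7 le L.
Heavy syllables in the domain: 6. The leftmost is syllable 6 (sof).
Primary stress: syllable 6 → fri:.su.re.du:.ke.ˈsof.le.ki.

6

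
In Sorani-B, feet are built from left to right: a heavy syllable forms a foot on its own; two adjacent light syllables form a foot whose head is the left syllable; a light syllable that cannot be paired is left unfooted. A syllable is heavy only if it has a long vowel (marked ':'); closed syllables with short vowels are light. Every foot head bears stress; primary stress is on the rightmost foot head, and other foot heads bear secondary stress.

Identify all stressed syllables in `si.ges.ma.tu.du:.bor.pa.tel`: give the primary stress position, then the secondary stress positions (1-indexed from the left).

Weights: 1 si L, 2 ges L, 3 ma L, 4 tu L, 5 du: H, 6 bor L, 7 pa L, 8 tel L.
Parse left to right (heavy = foot alone; LL = one foot; stranded L unfooted): (ˈsi.ges) (ˈma.tu) (ˈdu:) (ˈbor.pa) tel.
Foot heads: 1, 3, 5, 6.
Primary stress on the rightmost head = syllable 6.
Secondary stress on 1, 3, 5: ˌsi.ges.ˌma.tu.ˌdu:.ˈbor.pa.tel.

primary 6, secondary 1, 3, 5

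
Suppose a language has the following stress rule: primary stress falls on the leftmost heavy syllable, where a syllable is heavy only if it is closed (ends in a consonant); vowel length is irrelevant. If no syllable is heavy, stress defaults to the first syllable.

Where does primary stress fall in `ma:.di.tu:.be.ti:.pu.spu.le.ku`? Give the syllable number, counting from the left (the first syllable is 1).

1

Weights: 1 ma: L, 2 di L, 3 tu: L, 4 be L, 5 ti: L, 6 pu L, 7 spu L, 8 le L, 9 ku L.
No heavy syllable in the domain; default to the first syllable = syllable 1.
Primary stress: syllable 1 → ˈma:.di.tu:.be.ti:.pu.spu.le.ku.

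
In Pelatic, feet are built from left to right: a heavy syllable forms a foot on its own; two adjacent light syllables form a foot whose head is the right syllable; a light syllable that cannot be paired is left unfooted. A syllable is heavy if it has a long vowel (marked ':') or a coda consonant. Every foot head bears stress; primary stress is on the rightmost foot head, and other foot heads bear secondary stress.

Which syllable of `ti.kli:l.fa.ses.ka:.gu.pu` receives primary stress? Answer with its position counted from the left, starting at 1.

7

Weights: 1 ti L, 2 kli:l H, 3 fa L, 4 ses H, 5 ka: H, 6 gu L, 7 pu L.
Parse left to right (heavy = foot alone; LL = one foot; stranded L unfooted): ti (ˈkli:l) fa (ˈses) (ˈka:) (gu.ˈpu).
Foot heads: 2, 4, 5, 7.
Primary stress on the rightmost head = syllable 7.
Primary stress: syllable 7 → ti.kli:l.fa.ses.ka:.gu.ˈpu.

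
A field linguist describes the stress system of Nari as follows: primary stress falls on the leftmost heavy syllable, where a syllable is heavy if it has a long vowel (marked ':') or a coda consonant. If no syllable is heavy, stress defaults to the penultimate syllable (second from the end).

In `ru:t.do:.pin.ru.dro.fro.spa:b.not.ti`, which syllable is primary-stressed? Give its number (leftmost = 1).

Weights: 1 ru:t H, 2 do: H, 3 pin H, 4 ru L, 5 dro L, 6 fro L, 7 spa:b H, 8 not H, 9 ti L.
Heavy syllables in the domain: 1, 2, 3, 7, 8. The leftmost is syllable 1 (ru:t).
Primary stress: syllable 1 → ˈru:t.do:.pin.ru.dro.fro.spa:b.not.ti.

1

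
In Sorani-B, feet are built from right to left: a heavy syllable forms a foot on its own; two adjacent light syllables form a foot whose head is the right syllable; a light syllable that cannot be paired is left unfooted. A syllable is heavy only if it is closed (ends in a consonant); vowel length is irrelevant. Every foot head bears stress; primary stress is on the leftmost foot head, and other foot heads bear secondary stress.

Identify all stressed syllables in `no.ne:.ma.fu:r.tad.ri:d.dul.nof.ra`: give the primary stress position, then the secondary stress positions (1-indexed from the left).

primary 3, secondary 4, 5, 6, 7, 8

Weights: 1 no L, 2 ne: L, 3 ma L, 4 fu:r H, 5 tad H, 6 ri:d H, 7 dul H, 8 nof H, 9 ra L.
Parse right to left (heavy = foot alone; LL = one foot; stranded L unfooted): no (ne:.ˈma) (ˈfu:r) (ˈtad) (ˈri:d) (ˈdul) (ˈnof) ra.
Foot heads: 3, 4, 5, 6, 7, 8.
Primary stress on the leftmost head = syllable 3.
Secondary stress on 4, 5, 6, 7, 8: no.ne:.ˈma.ˌfu:r.ˌtad.ˌri:d.ˌdul.ˌnof.ra.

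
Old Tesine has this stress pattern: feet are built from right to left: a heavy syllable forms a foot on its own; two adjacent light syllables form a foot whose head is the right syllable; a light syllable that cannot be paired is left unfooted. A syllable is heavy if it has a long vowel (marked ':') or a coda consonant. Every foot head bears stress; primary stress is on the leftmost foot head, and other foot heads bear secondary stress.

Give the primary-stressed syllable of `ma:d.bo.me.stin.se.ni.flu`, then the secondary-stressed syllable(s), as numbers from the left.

Weights: 1 ma:d H, 2 bo L, 3 me L, 4 stin H, 5 se L, 6 ni L, 7 flu L.
Parse right to left (heavy = foot alone; LL = one foot; stranded L unfooted): (ˈma:d) (bo.ˈme) (ˈstin) se (ni.ˈflu).
Foot heads: 1, 3, 4, 7.
Primary stress on the leftmost head = syllable 1.
Secondary stress on 3, 4, 7: ˈma:d.bo.ˌme.ˌstin.se.ni.ˌflu.

primary 1, secondary 3, 4, 7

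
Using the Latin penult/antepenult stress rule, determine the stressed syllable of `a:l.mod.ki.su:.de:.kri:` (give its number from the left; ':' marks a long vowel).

Classical Latin: stress the penult if heavy (long vowel or closed), else the antepenult.
Weights: 4 su: H, 5 de: H, 6 kri: H.
The penult (syllable 5, de:) is heavy, so it takes stress.
Stress on syllable 5: a:l.mod.ki.su:.ˈde:.kri:.

5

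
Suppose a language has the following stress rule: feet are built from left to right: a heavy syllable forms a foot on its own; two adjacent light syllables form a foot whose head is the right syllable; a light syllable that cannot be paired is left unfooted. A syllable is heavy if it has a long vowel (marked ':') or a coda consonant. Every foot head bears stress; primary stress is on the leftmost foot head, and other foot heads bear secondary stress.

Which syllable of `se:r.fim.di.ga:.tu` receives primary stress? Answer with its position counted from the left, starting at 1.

1

Weights: 1 se:r H, 2 fim H, 3 di L, 4 ga: H, 5 tu L.
Parse left to right (heavy = foot alone; LL = one foot; stranded L unfooted): (ˈse:r) (ˈfim) di (ˈga:) tu.
Foot heads: 1, 2, 4.
Primary stress on the leftmost head = syllable 1.
Primary stress: syllable 1 → ˈse:r.fim.di.ga:.tu.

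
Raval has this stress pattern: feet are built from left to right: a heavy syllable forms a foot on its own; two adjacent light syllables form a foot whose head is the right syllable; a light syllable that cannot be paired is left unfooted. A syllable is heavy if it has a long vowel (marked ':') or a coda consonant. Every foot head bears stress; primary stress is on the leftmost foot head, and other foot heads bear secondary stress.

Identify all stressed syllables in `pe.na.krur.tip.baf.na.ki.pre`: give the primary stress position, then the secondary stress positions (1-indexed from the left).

Weights: 1 pe L, 2 na L, 3 krur H, 4 tip H, 5 baf H, 6 na L, 7 ki L, 8 pre L.
Parse left to right (heavy = foot alone; LL = one foot; stranded L unfooted): (pe.ˈna) (ˈkrur) (ˈtip) (ˈbaf) (na.ˈki) pre.
Foot heads: 2, 3, 4, 5, 7.
Primary stress on the leftmost head = syllable 2.
Secondary stress on 3, 4, 5, 7: pe.ˈna.ˌkrur.ˌtip.ˌbaf.na.ˌki.pre.

primary 2, secondary 3, 4, 5, 7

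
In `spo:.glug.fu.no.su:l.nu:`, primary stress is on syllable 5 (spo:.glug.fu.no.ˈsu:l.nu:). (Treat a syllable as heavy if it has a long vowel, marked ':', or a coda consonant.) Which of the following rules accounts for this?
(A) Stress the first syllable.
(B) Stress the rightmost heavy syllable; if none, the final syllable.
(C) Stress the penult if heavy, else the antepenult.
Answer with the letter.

C

Rule A → syllable 1 (observed: 5).
Rule B → syllable 6 (observed: 5).
Rule C → syllable 5 ✓.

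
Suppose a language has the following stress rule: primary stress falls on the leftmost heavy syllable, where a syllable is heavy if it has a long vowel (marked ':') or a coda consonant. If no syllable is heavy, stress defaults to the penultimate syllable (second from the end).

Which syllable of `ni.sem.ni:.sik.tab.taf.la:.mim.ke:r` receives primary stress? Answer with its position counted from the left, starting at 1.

2

Weights: 1 ni L, 2 sem H, 3 ni: H, 4 sik H, 5 tab H, 6 taf H, 7 la: H, 8 mim H, 9 ke:r H.
Heavy syllables in the domain: 2, 3, 4, 5, 6, 7, 8, 9. The leftmost is syllable 2 (sem).
Primary stress: syllable 2 → ni.ˈsem.ni:.sik.tab.taf.la:.mim.ke:r.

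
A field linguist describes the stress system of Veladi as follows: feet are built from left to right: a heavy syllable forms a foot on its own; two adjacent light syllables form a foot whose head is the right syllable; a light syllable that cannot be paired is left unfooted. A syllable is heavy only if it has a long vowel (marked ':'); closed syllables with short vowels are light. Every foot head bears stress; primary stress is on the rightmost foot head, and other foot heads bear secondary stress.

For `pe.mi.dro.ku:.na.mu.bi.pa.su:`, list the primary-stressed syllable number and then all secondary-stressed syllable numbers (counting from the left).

primary 9, secondary 2, 4, 6, 8

Weights: 1 pe L, 2 mi L, 3 dro L, 4 ku: H, 5 na L, 6 mu L, 7 bi L, 8 pa L, 9 su: H.
Parse left to right (heavy = foot alone; LL = one foot; stranded L unfooted): (pe.ˈmi) dro (ˈku:) (na.ˈmu) (bi.ˈpa) (ˈsu:).
Foot heads: 2, 4, 6, 8, 9.
Primary stress on the rightmost head = syllable 9.
Secondary stress on 2, 4, 6, 8: pe.ˌmi.dro.ˌku:.na.ˌmu.bi.ˌpa.ˈsu:.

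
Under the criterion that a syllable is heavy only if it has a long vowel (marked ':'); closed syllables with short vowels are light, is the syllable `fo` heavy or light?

light

`fo`: short vowel, open (no coda). Short vowel → light.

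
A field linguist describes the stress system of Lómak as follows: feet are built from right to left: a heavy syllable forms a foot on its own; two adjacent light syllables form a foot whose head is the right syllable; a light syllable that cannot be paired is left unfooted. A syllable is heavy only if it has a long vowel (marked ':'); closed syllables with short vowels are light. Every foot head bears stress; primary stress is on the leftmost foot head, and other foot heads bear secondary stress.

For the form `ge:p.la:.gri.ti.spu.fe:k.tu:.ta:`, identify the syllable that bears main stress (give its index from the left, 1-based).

1

Weights: 1 ge:p H, 2 la: H, 3 gri L, 4 ti L, 5 spu L, 6 fe:k H, 7 tu: H, 8 ta: H.
Parse right to left (heavy = foot alone; LL = one foot; stranded L unfooted): (ˈge:p) (ˈla:) gri (ti.ˈspu) (ˈfe:k) (ˈtu:) (ˈta:).
Foot heads: 1, 2, 5, 6, 7, 8.
Primary stress on the leftmost head = syllable 1.
Primary stress: syllable 1 → ˈge:p.la:.gri.ti.spu.fe:k.tu:.ta:.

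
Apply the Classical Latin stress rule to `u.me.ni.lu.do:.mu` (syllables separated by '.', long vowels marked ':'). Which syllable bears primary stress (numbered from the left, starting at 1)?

5

Classical Latin: stress the penult if heavy (long vowel or closed), else the antepenult.
Weights: 4 lu L, 5 do: H, 6 mu L.
The penult (syllable 5, do:) is heavy, so it takes stress.
Stress on syllable 5: u.me.ni.lu.ˈdo:.mu.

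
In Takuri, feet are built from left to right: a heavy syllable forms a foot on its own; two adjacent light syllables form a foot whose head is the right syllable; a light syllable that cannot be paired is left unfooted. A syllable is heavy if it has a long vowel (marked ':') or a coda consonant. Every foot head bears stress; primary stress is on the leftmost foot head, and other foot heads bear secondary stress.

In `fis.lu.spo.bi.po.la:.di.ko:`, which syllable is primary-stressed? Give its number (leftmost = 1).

1

Weights: 1 fis H, 2 lu L, 3 spo L, 4 bi L, 5 po L, 6 la: H, 7 di L, 8 ko: H.
Parse left to right (heavy = foot alone; LL = one foot; stranded L unfooted): (ˈfis) (lu.ˈspo) (bi.ˈpo) (ˈla:) di (ˈko:).
Foot heads: 1, 3, 5, 6, 8.
Primary stress on the leftmost head = syllable 1.
Primary stress: syllable 1 → ˈfis.lu.spo.bi.po.la:.di.ko:.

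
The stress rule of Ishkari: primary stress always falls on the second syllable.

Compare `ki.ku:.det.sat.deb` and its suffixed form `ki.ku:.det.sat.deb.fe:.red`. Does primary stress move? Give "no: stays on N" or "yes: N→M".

no: stays on 2

Base `ki.ku:.det.sat.deb` (5 syllables):
  The word has 5 syllables; the second syllable is syllable 2 (ku:).
  → primary stress on syllable 2.
Suffixed `ki.ku:.det.sat.deb.fe:.red` (7 syllables):
  The word has 7 syllables; the second syllable is syllable 2 (ku:).
  → primary stress on syllable 2.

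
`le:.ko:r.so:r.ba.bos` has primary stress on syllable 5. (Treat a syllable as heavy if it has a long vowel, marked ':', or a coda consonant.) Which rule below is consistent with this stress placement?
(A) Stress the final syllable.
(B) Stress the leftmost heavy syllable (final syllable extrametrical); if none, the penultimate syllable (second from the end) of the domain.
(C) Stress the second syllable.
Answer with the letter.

Rule A → syllable 5 ✓.
Rule B → syllable 1 (observed: 5).
Rule C → syllable 2 (observed: 5).

A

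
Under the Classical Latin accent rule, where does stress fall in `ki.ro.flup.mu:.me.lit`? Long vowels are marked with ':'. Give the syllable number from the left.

Classical Latin: stress the penult if heavy (long vowel or closed), else the antepenult.
Weights: 4 mu: H, 5 me L, 6 lit H.
The penult (syllable 5, me) is light, so stress falls on the antepenult (syllable 4, mu:).
Stress on syllable 4: ki.ro.flup.ˈmu:.me.lit.

4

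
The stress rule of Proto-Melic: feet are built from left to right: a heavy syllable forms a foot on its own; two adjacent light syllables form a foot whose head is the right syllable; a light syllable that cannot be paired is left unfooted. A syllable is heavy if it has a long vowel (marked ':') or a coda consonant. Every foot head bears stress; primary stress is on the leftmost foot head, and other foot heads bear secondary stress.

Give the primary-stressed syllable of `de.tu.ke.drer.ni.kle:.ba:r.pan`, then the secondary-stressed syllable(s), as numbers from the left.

Weights: 1 de L, 2 tu L, 3 ke L, 4 drer H, 5 ni L, 6 kle: H, 7 ba:r H, 8 pan H.
Parse left to right (heavy = foot alone; LL = one foot; stranded L unfooted): (de.ˈtu) ke (ˈdrer) ni (ˈkle:) (ˈba:r) (ˈpan).
Foot heads: 2, 4, 6, 7, 8.
Primary stress on the leftmost head = syllable 2.
Secondary stress on 4, 6, 7, 8: de.ˈtu.ke.ˌdrer.ni.ˌkle:.ˌba:r.ˌpan.

primary 2, secondary 4, 6, 7, 8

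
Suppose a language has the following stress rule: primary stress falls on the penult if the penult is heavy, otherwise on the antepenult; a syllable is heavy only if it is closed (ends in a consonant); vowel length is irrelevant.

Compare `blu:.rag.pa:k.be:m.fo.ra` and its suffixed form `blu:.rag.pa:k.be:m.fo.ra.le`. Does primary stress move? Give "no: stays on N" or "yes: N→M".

yes: 4→5

Base `blu:.rag.pa:k.be:m.fo.ra` (6 syllables):
  Weights: 4 be:m H, 5 fo L, 6 ra L.
  The penult (syllable 5, fo) is light, so stress falls on the antepenult (syllable 4, be:m).
  → primary stress on syllable 4.
Suffixed `blu:.rag.pa:k.be:m.fo.ra.le` (7 syllables):
  Weights: 5 fo L, 6 ra L, 7 le L.
  The penult (syllable 6, ra) is light, so stress falls on the antepenult (syllable 5, fo).
  → primary stress on syllable 5.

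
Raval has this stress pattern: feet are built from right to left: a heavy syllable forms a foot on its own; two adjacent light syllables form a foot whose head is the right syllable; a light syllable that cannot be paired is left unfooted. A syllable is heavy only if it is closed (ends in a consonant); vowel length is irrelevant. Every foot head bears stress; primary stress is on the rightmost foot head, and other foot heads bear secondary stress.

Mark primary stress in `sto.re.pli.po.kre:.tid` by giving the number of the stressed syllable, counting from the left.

Weights: 1 sto L, 2 re L, 3 pli L, 4 po L, 5 kre: L, 6 tid H.
Parse right to left (heavy = foot alone; LL = one foot; stranded L unfooted): sto (re.ˈpli) (po.ˈkre:) (ˈtid).
Foot heads: 3, 5, 6.
Primary stress on the rightmost head = syllable 6.
Primary stress: syllable 6 → sto.re.pli.po.kre:.ˈtid.

6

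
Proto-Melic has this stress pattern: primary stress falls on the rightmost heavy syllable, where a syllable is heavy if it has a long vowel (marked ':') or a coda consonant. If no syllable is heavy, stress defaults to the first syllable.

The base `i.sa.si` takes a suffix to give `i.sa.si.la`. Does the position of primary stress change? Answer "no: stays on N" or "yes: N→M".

Base `i.sa.si` (3 syllables):
  Weights: 1 i L, 2 sa L, 3 si L.
  No heavy syllable in the domain; default to the first syllable = syllable 1.
  → primary stress on syllable 1.
Suffixed `i.sa.si.la` (4 syllables):
  Weights: 1 i L, 2 sa L, 3 si L, 4 la L.
  No heavy syllable in the domain; default to the first syllable = syllable 1.
  → primary stress on syllable 1.

no: stays on 1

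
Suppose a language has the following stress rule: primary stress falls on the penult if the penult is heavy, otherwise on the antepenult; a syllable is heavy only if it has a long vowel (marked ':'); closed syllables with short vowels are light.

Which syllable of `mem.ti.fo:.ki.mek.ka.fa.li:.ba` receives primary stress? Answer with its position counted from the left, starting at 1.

8

Weights: 7 fa L, 8 li: H, 9 ba L.
The penult (syllable 8, li:) is heavy, so it takes stress.
Primary stress: syllable 8 → mem.ti.fo:.ki.mek.ka.fa.ˈli:.ba.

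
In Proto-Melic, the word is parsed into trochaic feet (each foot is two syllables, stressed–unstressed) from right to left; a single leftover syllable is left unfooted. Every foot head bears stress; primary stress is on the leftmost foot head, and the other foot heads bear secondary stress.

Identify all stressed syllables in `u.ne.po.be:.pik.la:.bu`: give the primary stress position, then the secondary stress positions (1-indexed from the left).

Parse right to left into trochaic (ˈσσ) feet: u (ˈne.po) (ˈbe:.pik) (ˈla:.bu). Syllable 1 is left unfooted.
Foot heads (stressed positions): 2, 4, 6.
End Rule Leftmost: primary stress on the leftmost head = syllable 2.
Secondary stress on 4, 6: u.ˈne.po.ˌbe:.pik.ˌla:.bu.

primary 2, secondary 4, 6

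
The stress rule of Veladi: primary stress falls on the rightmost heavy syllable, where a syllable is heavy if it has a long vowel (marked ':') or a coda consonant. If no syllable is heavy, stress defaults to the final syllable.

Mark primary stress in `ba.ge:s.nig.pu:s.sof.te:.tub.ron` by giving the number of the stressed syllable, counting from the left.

8

Weights: 1 ba L, 2 ge:s H, 3 nig H, 4 pu:s H, 5 sof H, 6 te: H, 7 tub H, 8 ron H.
Heavy syllables in the domain: 2, 3, 4, 5, 6, 7, 8. The rightmost is syllable 8 (ron).
Primary stress: syllable 8 → ba.ge:s.nig.pu:s.sof.te:.tub.ˈron.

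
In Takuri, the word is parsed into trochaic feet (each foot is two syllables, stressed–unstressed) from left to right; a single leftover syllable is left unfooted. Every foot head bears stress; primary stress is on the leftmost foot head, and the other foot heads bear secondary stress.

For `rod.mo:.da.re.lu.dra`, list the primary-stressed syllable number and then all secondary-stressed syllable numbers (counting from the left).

primary 1, secondary 3, 5

Parse left to right into trochaic (ˈσσ) feet: (ˈrod.mo:) (ˈda.re) (ˈlu.dra).
Foot heads (stressed positions): 1, 3, 5.
End Rule Leftmost: primary stress on the leftmost head = syllable 1.
Secondary stress on 3, 5: ˈrod.mo:.ˌda.re.ˌlu.dra.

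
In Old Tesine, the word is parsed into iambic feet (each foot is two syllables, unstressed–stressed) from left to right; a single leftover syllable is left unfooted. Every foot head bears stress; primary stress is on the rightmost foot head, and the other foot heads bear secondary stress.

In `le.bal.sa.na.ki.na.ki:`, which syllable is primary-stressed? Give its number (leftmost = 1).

Parse left to right into iambic (σˈσ) feet: (le.ˈbal) (sa.ˈna) (ki.ˈna) ki:. Syllable 7 is left unfooted.
Foot heads (stressed positions): 2, 4, 6.
End Rule Rightmost: primary stress on the rightmost head = syllable 6.
Primary stress: syllable 6 → le.bal.sa.na.ki.ˈna.ki:.

6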